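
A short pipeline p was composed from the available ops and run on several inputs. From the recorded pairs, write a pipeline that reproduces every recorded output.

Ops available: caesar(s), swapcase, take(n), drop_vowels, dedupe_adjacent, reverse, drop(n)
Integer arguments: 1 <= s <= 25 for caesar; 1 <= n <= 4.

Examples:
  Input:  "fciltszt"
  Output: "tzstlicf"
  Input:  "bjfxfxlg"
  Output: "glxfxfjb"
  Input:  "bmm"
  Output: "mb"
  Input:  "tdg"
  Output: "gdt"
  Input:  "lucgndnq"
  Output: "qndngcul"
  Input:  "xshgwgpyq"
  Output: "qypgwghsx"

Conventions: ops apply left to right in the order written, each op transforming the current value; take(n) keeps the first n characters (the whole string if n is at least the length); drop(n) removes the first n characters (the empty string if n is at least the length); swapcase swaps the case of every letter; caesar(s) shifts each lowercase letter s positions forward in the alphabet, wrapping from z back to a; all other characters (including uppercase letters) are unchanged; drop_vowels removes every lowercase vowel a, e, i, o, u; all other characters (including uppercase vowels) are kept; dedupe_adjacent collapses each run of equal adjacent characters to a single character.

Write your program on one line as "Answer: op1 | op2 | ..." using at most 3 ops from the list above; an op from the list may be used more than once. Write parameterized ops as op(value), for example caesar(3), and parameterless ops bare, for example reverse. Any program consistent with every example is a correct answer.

reverse | dedupe_adjacent

Check, running the answer program on each example:
  "fciltszt" -> "tzstlicf" -> "tzstlicf"
  "bjfxfxlg" -> "glxfxfjb" -> "glxfxfjb"
  "bmm" -> "mmb" -> "mb"
  "tdg" -> "gdt" -> "gdt"
  "lucgndnq" -> "qndngcul" -> "qndngcul"
  "xshgwgpyq" -> "qypgwghsx" -> "qypgwghsx"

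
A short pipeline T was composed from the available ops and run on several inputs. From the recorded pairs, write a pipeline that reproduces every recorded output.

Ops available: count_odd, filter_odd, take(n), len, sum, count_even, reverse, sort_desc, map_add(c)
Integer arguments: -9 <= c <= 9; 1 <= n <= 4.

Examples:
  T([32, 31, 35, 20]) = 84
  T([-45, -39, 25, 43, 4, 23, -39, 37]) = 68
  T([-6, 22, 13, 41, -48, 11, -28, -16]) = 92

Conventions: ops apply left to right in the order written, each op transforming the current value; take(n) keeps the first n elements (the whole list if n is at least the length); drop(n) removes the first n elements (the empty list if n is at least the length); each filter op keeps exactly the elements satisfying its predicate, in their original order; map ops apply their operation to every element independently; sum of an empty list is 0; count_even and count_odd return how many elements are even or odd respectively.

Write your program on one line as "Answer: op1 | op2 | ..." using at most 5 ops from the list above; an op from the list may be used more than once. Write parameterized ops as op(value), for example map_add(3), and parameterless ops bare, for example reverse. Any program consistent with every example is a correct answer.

sort_desc | filter_odd | map_add(9) | sum

Check, running the answer program on each example:
  [32, 31, 35, 20] -> [35, 32, 31, 20] -> [35, 31] -> [44, 40] -> 84
  [-45, -39, 25, 43, 4, 23, -39, 37] -> [43, 37, 25, 23, 4, -39, -39, -45] -> [43, 37, 25, 23, -39, -39, -45] -> [52, 46, 34, 32, -30, -30, -36] -> 68
  [-6, 22, 13, 41, -48, 11, -28, -16] -> [41, 22, 13, 11, -6, -16, -28, -48] -> [41, 13, 11] -> [50, 22, 20] -> 92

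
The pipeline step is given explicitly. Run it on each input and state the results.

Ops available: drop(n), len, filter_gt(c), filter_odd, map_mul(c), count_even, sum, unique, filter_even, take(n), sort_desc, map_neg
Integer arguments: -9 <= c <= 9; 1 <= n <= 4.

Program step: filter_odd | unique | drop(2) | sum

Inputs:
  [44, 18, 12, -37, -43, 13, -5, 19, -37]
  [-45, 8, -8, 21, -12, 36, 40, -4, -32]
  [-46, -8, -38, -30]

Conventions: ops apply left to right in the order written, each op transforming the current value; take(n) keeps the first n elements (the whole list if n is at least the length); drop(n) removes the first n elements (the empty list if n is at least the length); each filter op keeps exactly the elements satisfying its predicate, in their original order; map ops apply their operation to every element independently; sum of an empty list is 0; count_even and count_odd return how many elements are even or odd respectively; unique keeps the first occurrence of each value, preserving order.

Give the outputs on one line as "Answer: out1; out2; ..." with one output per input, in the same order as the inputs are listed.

27; 0; 0

Execution, op by op:
  [44, 18, 12, -37, -43, 13, -5, 19, -37] -> [-37, -43, 13, -5, 19, -37] -> [-37, -43, 13, -5, 19] -> [13, -5, 19] -> 27
  [-45, 8, -8, 21, -12, 36, 40, -4, -32] -> [-45, 21] -> [-45, 21] -> [] -> 0
  [-46, -8, -38, -30] -> [] -> [] -> [] -> 0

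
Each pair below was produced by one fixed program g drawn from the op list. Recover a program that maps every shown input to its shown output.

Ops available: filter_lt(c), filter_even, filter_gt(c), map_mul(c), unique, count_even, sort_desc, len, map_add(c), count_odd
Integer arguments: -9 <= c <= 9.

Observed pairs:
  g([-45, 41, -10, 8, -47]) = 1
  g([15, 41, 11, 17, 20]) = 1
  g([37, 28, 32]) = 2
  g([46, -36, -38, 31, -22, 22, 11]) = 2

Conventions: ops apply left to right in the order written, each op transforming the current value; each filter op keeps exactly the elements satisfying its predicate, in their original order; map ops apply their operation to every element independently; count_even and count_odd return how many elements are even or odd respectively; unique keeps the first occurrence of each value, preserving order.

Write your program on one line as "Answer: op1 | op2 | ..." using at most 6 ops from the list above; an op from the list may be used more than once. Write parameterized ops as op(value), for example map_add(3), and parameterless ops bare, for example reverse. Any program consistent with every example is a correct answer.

filter_even | filter_gt(-8) | sort_desc | map_mul(5) | len

Check, running the answer program on each example:
  [-45, 41, -10, 8, -47] -> [-10, 8] -> [8] -> [8] -> [40] -> 1
  [15, 41, 11, 17, 20] -> [20] -> [20] -> [20] -> [100] -> 1
  [37, 28, 32] -> [28, 32] -> [28, 32] -> [32, 28] -> [160, 140] -> 2
  [46, -36, -38, 31, -22, 22, 11] -> [46, -36, -38, -22, 22] -> [46, 22] -> [46, 22] -> [230, 110] -> 2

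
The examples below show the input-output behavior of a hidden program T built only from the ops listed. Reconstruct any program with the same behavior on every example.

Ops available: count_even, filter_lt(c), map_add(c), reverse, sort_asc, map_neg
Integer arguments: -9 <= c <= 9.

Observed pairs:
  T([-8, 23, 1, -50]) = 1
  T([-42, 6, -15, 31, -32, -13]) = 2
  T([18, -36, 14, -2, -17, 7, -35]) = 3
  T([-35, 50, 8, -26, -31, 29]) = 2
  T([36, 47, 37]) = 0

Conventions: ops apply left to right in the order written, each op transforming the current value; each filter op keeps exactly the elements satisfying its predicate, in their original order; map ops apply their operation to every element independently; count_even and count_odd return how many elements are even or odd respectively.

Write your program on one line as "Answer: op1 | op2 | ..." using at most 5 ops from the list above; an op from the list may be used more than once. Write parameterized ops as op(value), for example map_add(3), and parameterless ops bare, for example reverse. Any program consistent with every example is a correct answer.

filter_lt(9) | reverse | map_add(-9) | map_add(-4) | count_even

Check, running the answer program on each example:
  [-8, 23, 1, -50] -> [-8, 1, -50] -> [-50, 1, -8] -> [-59, -8, -17] -> [-63, -12, -21] -> 1
  [-42, 6, -15, 31, -32, -13] -> [-42, 6, -15, -32, -13] -> [-13, -32, -15, 6, -42] -> [-22, -41, -24, -3, -51] -> [-26, -45, -28, -7, -55] -> 2
  [18, -36, 14, -2, -17, 7, -35] -> [-36, -2, -17, 7, -35] -> [-35, 7, -17, -2, -36] -> [-44, -2, -26, -11, -45] -> [-48, -6, -30, -15, -49] -> 3
  [-35, 50, 8, -26, -31, 29] -> [-35, 8, -26, -31] -> [-31, -26, 8, -35] -> [-40, -35, -1, -44] -> [-44, -39, -5, -48] -> 2
  [36, 47, 37] -> [] -> [] -> [] -> [] -> 0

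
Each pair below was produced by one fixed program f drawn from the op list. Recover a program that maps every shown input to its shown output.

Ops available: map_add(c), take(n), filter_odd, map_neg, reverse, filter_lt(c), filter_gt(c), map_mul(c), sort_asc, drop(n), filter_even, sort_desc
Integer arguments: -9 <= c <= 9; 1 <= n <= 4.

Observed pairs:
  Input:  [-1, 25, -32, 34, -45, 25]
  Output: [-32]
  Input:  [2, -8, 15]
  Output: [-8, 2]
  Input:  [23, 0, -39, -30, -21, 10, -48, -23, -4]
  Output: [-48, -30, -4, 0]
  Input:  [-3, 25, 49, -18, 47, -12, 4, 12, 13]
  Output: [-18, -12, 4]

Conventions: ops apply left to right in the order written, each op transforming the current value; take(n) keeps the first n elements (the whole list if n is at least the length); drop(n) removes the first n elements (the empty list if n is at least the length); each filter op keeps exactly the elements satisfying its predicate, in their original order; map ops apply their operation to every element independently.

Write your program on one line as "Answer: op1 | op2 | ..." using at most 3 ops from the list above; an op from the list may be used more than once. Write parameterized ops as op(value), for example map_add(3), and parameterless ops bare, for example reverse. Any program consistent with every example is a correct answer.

filter_even | filter_lt(7) | sort_asc

Check, running the answer program on each example:
  [-1, 25, -32, 34, -45, 25] -> [-32, 34] -> [-32] -> [-32]
  [2, -8, 15] -> [2, -8] -> [2, -8] -> [-8, 2]
  [23, 0, -39, -30, -21, 10, -48, -23, -4] -> [0, -30, 10, -48, -4] -> [0, -30, -48, -4] -> [-48, -30, -4, 0]
  [-3, 25, 49, -18, 47, -12, 4, 12, 13] -> [-18, -12, 4, 12] -> [-18, -12, 4] -> [-18, -12, 4]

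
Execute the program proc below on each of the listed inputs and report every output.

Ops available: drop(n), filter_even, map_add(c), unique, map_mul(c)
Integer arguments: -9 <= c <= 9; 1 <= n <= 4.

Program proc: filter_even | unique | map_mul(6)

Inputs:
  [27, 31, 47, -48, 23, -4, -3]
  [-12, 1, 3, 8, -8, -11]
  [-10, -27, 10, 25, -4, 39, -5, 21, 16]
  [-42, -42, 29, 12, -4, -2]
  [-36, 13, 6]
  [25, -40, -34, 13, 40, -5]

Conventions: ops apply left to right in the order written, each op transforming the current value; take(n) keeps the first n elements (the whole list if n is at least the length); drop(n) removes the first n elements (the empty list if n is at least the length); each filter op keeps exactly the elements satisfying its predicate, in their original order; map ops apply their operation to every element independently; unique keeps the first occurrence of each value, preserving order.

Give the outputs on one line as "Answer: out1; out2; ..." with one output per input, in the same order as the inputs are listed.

Execution, op by op:
  [27, 31, 47, -48, 23, -4, -3] -> [-48, -4] -> [-48, -4] -> [-288, -24]
  [-12, 1, 3, 8, -8, -11] -> [-12, 8, -8] -> [-12, 8, -8] -> [-72, 48, -48]
  [-10, -27, 10, 25, -4, 39, -5, 21, 16] -> [-10, 10, -4, 16] -> [-10, 10, -4, 16] -> [-60, 60, -24, 96]
  [-42, -42, 29, 12, -4, -2] -> [-42, -42, 12, -4, -2] -> [-42, 12, -4, -2] -> [-252, 72, -24, -12]
  [-36, 13, 6] -> [-36, 6] -> [-36, 6] -> [-216, 36]
  [25, -40, -34, 13, 40, -5] -> [-40, -34, 40] -> [-40, -34, 40] -> [-240, -204, 240]

[-288, -24]; [-72, 48, -48]; [-60, 60, -24, 96]; [-252, 72, -24, -12]; [-216, 36]; [-240, -204, 240]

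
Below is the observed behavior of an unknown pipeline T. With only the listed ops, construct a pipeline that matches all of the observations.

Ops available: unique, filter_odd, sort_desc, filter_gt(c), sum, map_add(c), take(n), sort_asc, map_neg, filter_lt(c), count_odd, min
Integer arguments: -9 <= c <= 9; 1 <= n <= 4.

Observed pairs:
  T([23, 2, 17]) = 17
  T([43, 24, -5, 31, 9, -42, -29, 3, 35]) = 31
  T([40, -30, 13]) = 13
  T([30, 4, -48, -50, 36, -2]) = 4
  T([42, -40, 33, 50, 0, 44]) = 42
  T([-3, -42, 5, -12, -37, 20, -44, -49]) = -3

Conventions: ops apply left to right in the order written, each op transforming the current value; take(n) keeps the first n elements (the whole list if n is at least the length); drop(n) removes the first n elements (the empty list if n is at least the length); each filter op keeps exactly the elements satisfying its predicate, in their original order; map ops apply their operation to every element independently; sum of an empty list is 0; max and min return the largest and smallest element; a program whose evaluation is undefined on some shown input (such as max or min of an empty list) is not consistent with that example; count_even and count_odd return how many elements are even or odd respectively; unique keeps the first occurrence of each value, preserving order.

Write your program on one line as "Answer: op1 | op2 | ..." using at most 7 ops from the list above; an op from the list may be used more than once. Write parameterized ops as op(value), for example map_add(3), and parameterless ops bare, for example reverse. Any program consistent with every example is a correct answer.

map_neg | take(4) | map_neg | sort_desc | take(2) | min

Check, running the answer program on each example:
  [23, 2, 17] -> [-23, -2, -17] -> [-23, -2, -17] -> [23, 2, 17] -> [23, 17, 2] -> [23, 17] -> 17
  [43, 24, -5, 31, 9, -42, -29, 3, 35] -> [-43, -24, 5, -31, -9, 42, 29, -3, -35] -> [-43, -24, 5, -31] -> [43, 24, -5, 31] -> [43, 31, 24, -5] -> [43, 31] -> 31
  [40, -30, 13] -> [-40, 30, -13] -> [-40, 30, -13] -> [40, -30, 13] -> [40, 13, -30] -> [40, 13] -> 13
  [30, 4, -48, -50, 36, -2] -> [-30, -4, 48, 50, -36, 2] -> [-30, -4, 48, 50] -> [30, 4, -48, -50] -> [30, 4, -48, -50] -> [30, 4] -> 4
  [42, -40, 33, 50, 0, 44] -> [-42, 40, -33, -50, 0, -44] -> [-42, 40, -33, -50] -> [42, -40, 33, 50] -> [50, 42, 33, -40] -> [50, 42] -> 42
  [-3, -42, 5, -12, -37, 20, -44, -49] -> [3, 42, -5, 12, 37, -20, 44, 49] -> [3, 42, -5, 12] -> [-3, -42, 5, -12] -> [5, -3, -12, -42] -> [5, -3] -> -3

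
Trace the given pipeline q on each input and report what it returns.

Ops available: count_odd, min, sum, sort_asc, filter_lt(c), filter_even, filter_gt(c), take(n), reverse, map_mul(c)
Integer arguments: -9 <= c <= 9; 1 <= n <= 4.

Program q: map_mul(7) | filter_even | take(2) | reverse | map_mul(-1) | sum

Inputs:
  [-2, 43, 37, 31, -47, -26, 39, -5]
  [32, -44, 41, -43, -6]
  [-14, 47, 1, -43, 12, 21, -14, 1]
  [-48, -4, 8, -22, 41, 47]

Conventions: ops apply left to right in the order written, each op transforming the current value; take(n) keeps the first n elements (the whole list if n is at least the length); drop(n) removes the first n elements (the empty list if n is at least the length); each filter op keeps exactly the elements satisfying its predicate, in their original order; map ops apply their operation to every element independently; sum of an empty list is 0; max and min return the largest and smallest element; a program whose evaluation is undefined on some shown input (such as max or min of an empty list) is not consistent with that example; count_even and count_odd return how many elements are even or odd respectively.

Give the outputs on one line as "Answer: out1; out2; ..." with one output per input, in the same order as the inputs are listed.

196; 84; 14; 364

Execution, op by op:
  [-2, 43, 37, 31, -47, -26, 39, -5] -> [-14, 301, 259, 217, -329, -182, 273, -35] -> [-14, -182] -> [-14, -182] -> [-182, -14] -> [182, 14] -> 196
  [32, -44, 41, -43, -6] -> [224, -308, 287, -301, -42] -> [224, -308, -42] -> [224, -308] -> [-308, 224] -> [308, -224] -> 84
  [-14, 47, 1, -43, 12, 21, -14, 1] -> [-98, 329, 7, -301, 84, 147, -98, 7] -> [-98, 84, -98] -> [-98, 84] -> [84, -98] -> [-84, 98] -> 14
  [-48, -4, 8, -22, 41, 47] -> [-336, -28, 56, -154, 287, 329] -> [-336, -28, 56, -154] -> [-336, -28] -> [-28, -336] -> [28, 336] -> 364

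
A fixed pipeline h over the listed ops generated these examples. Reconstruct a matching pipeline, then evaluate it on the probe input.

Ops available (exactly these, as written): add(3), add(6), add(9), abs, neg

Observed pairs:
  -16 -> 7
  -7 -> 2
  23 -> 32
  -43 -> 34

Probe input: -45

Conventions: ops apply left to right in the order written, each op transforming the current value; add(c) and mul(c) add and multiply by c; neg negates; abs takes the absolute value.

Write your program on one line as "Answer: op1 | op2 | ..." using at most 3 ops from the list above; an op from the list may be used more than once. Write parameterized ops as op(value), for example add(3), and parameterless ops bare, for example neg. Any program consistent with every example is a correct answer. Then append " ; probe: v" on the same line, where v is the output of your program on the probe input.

add(9) | abs ; probe: 36

Check, running the answer program on each example:
  -16 -> -7 -> 7
  -7 -> 2 -> 2
  23 -> 32 -> 32
  -43 -> -34 -> 34
  probe: -45 -> -36 -> 36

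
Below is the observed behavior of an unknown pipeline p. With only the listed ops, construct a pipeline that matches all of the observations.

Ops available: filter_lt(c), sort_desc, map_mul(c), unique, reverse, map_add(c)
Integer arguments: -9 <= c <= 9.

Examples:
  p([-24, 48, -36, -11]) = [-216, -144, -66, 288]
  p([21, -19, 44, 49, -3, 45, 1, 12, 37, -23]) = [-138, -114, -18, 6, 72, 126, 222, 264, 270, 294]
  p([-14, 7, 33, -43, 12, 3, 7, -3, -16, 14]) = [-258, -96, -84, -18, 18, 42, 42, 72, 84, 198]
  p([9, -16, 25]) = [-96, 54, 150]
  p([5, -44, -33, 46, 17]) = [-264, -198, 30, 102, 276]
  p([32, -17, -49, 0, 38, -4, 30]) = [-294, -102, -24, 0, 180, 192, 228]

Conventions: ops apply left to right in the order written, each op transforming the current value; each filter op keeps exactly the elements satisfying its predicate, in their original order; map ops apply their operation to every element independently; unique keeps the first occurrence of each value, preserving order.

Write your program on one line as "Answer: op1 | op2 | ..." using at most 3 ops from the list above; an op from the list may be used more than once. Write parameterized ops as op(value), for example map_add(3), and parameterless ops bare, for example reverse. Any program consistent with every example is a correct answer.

map_mul(6) | sort_desc | reverse

Check, running the answer program on each example:
  [-24, 48, -36, -11] -> [-144, 288, -216, -66] -> [288, -66, -144, -216] -> [-216, -144, -66, 288]
  [21, -19, 44, 49, -3, 45, 1, 12, 37, -23] -> [126, -114, 264, 294, -18, 270, 6, 72, 222, -138] -> [294, 270, 264, 222, 126, 72, 6, -18, -114, -138] -> [-138, -114, -18, 6, 72, 126, 222, 264, 270, 294]
  [-14, 7, 33, -43, 12, 3, 7, -3, -16, 14] -> [-84, 42, 198, -258, 72, 18, 42, -18, -96, 84] -> [198, 84, 72, 42, 42, 18, -18, -84, -96, -258] -> [-258, -96, -84, -18, 18, 42, 42, 72, 84, 198]
  [9, -16, 25] -> [54, -96, 150] -> [150, 54, -96] -> [-96, 54, 150]
  [5, -44, -33, 46, 17] -> [30, -264, -198, 276, 102] -> [276, 102, 30, -198, -264] -> [-264, -198, 30, 102, 276]
  [32, -17, -49, 0, 38, -4, 30] -> [192, -102, -294, 0, 228, -24, 180] -> [228, 192, 180, 0, -24, -102, -294] -> [-294, -102, -24, 0, 180, 192, 228]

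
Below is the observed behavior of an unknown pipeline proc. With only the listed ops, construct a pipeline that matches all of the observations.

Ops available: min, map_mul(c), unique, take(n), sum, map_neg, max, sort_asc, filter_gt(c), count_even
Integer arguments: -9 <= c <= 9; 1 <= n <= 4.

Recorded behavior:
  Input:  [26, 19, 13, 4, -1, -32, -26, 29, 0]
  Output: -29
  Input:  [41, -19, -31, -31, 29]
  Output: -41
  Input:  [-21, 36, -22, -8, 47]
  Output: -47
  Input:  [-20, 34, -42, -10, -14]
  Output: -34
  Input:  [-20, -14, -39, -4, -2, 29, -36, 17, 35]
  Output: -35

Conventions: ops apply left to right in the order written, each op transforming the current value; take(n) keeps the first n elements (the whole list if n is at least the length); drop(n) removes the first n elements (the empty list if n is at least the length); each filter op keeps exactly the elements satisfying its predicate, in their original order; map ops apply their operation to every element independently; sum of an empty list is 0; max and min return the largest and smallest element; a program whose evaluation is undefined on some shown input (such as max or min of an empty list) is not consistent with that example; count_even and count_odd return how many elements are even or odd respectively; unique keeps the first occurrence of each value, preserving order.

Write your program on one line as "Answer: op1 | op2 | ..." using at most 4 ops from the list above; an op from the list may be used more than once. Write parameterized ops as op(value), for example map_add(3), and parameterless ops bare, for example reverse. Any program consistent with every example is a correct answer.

unique | filter_gt(-1) | map_neg | min

Check, running the answer program on each example:
  [26, 19, 13, 4, -1, -32, -26, 29, 0] -> [26, 19, 13, 4, -1, -32, -26, 29, 0] -> [26, 19, 13, 4, 29, 0] -> [-26, -19, -13, -4, -29, 0] -> -29
  [41, -19, -31, -31, 29] -> [41, -19, -31, 29] -> [41, 29] -> [-41, -29] -> -41
  [-21, 36, -22, -8, 47] -> [-21, 36, -22, -8, 47] -> [36, 47] -> [-36, -47] -> -47
  [-20, 34, -42, -10, -14] -> [-20, 34, -42, -10, -14] -> [34] -> [-34] -> -34
  [-20, -14, -39, -4, -2, 29, -36, 17, 35] -> [-20, -14, -39, -4, -2, 29, -36, 17, 35] -> [29, 17, 35] -> [-29, -17, -35] -> -35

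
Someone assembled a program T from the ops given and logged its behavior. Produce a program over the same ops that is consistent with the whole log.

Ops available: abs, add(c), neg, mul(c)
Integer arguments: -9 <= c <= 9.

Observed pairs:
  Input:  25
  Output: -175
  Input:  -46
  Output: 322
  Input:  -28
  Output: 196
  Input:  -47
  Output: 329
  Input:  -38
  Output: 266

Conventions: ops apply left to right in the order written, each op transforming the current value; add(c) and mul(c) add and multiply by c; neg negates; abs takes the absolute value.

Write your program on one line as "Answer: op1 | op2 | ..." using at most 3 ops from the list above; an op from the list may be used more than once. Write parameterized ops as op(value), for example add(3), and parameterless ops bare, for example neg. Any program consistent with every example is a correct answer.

mul(-1) | mul(-7) | mul(-1)

Check, running the answer program on each example:
  25 -> -25 -> 175 -> -175
  -46 -> 46 -> -322 -> 322
  -28 -> 28 -> -196 -> 196
  -47 -> 47 -> -329 -> 329
  -38 -> 38 -> -266 -> 266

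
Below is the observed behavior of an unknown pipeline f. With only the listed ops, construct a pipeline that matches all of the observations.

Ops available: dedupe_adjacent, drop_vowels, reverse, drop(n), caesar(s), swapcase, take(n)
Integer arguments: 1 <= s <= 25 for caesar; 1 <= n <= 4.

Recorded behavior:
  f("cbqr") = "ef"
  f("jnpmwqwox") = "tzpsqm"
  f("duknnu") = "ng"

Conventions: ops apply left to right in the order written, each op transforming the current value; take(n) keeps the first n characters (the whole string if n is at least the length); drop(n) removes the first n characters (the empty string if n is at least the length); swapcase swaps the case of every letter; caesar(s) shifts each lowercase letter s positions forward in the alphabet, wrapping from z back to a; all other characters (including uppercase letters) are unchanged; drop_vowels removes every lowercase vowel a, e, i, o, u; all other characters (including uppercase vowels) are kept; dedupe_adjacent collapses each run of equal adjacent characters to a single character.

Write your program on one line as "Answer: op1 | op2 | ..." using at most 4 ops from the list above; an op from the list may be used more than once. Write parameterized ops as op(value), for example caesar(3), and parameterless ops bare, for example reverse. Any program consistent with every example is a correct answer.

reverse | drop_vowels | drop(2) | caesar(3)

Check, running the answer program on each example:
  "cbqr" -> "rqbc" -> "rqbc" -> "bc" -> "ef"
  "jnpmwqwox" -> "xowqwmpnj" -> "xwqwmpnj" -> "qwmpnj" -> "tzpsqm"
  "duknnu" -> "unnkud" -> "nnkd" -> "kd" -> "ng"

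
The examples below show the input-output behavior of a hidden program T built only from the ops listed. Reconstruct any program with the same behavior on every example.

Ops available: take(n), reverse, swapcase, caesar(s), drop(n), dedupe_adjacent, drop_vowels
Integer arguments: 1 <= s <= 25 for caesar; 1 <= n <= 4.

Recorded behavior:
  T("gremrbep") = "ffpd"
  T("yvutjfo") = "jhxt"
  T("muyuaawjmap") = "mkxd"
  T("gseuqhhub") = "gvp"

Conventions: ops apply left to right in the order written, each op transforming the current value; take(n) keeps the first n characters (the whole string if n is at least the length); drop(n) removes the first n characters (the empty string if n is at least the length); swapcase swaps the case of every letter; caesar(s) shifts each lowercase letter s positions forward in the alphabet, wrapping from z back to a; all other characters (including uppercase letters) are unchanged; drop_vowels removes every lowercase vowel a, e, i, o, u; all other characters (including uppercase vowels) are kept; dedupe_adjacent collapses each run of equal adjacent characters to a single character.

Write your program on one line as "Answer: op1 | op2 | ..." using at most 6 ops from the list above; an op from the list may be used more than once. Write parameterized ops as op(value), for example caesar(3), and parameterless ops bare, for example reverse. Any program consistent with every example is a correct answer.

dedupe_adjacent | drop(1) | drop_vowels | caesar(14) | drop_vowels

Check, running the answer program on each example:
  "gremrbep" -> "gremrbep" -> "remrbep" -> "rmrbp" -> "fafpd" -> "ffpd"
  "yvutjfo" -> "yvutjfo" -> "vutjfo" -> "vtjf" -> "jhxt" -> "jhxt"
  "muyuaawjmap" -> "muyuawjmap" -> "uyuawjmap" -> "ywjmp" -> "mkxad" -> "mkxd"
  "gseuqhhub" -> "gseuqhub" -> "seuqhub" -> "sqhb" -> "gevp" -> "gvp"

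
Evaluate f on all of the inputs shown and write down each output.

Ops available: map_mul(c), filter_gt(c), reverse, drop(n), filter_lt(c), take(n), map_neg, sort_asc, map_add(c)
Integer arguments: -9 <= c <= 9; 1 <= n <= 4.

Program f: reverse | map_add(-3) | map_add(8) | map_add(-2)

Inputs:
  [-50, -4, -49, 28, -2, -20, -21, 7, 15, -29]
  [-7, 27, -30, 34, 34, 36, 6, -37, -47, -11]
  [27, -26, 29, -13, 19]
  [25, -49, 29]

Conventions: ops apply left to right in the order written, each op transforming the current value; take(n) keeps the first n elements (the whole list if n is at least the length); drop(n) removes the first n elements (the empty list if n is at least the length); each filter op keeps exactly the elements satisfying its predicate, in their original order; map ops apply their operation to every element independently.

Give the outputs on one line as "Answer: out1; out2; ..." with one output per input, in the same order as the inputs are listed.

[-26, 18, 10, -18, -17, 1, 31, -46, -1, -47]; [-8, -44, -34, 9, 39, 37, 37, -27, 30, -4]; [22, -10, 32, -23, 30]; [32, -46, 28]

Execution, op by op:
  [-50, -4, -49, 28, -2, -20, -21, 7, 15, -29] -> [-29, 15, 7, -21, -20, -2, 28, -49, -4, -50] -> [-32, 12, 4, -24, -23, -5, 25, -52, -7, -53] -> [-24, 20, 12, -16, -15, 3, 33, -44, 1, -45] -> [-26, 18, 10, -18, -17, 1, 31, -46, -1, -47]
  [-7, 27, -30, 34, 34, 36, 6, -37, -47, -11] -> [-11, -47, -37, 6, 36, 34, 34, -30, 27, -7] -> [-14, -50, -40, 3, 33, 31, 31, -33, 24, -10] -> [-6, -42, -32, 11, 41, 39, 39, -25, 32, -2] -> [-8, -44, -34, 9, 39, 37, 37, -27, 30, -4]
  [27, -26, 29, -13, 19] -> [19, -13, 29, -26, 27] -> [16, -16, 26, -29, 24] -> [24, -8, 34, -21, 32] -> [22, -10, 32, -23, 30]
  [25, -49, 29] -> [29, -49, 25] -> [26, -52, 22] -> [34, -44, 30] -> [32, -46, 28]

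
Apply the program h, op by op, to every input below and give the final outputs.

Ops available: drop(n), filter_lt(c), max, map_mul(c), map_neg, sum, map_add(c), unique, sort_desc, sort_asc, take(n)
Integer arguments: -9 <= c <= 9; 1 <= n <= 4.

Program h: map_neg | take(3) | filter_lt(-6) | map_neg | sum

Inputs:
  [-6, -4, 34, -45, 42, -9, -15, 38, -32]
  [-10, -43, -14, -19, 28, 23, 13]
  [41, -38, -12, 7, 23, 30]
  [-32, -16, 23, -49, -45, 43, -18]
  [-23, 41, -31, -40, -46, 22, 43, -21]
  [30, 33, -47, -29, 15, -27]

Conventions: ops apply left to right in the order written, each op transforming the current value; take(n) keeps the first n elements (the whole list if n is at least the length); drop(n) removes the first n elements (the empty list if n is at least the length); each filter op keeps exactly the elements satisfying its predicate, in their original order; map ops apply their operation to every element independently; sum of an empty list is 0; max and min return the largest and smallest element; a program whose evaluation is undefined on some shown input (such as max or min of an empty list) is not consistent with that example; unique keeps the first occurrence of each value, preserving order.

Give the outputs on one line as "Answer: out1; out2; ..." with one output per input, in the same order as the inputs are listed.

Execution, op by op:
  [-6, -4, 34, -45, 42, -9, -15, 38, -32] -> [6, 4, -34, 45, -42, 9, 15, -38, 32] -> [6, 4, -34] -> [-34] -> [34] -> 34
  [-10, -43, -14, -19, 28, 23, 13] -> [10, 43, 14, 19, -28, -23, -13] -> [10, 43, 14] -> [] -> [] -> 0
  [41, -38, -12, 7, 23, 30] -> [-41, 38, 12, -7, -23, -30] -> [-41, 38, 12] -> [-41] -> [41] -> 41
  [-32, -16, 23, -49, -45, 43, -18] -> [32, 16, -23, 49, 45, -43, 18] -> [32, 16, -23] -> [-23] -> [23] -> 23
  [-23, 41, -31, -40, -46, 22, 43, -21] -> [23, -41, 31, 40, 46, -22, -43, 21] -> [23, -41, 31] -> [-41] -> [41] -> 41
  [30, 33, -47, -29, 15, -27] -> [-30, -33, 47, 29, -15, 27] -> [-30, -33, 47] -> [-30, -33] -> [30, 33] -> 63

34; 0; 41; 23; 41; 63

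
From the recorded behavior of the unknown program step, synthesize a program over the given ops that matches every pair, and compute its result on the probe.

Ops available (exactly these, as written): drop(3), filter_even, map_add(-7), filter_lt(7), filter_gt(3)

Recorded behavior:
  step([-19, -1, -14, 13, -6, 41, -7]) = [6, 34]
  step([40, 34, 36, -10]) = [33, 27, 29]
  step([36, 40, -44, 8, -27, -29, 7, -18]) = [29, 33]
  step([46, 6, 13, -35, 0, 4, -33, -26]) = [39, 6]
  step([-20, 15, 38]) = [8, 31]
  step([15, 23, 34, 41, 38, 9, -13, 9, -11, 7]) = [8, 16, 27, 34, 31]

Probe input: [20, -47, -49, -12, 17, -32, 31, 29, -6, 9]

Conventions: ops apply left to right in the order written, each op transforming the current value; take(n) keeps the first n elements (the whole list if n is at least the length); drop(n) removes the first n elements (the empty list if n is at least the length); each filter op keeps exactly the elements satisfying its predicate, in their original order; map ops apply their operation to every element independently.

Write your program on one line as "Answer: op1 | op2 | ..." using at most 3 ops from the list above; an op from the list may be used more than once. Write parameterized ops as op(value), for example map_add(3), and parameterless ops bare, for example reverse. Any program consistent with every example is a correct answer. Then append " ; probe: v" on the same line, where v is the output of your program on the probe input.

map_add(-7) | filter_gt(3) ; probe: [13, 10, 24, 22]

Check, running the answer program on each example:
  [-19, -1, -14, 13, -6, 41, -7] -> [-26, -8, -21, 6, -13, 34, -14] -> [6, 34]
  [40, 34, 36, -10] -> [33, 27, 29, -17] -> [33, 27, 29]
  [36, 40, -44, 8, -27, -29, 7, -18] -> [29, 33, -51, 1, -34, -36, 0, -25] -> [29, 33]
  [46, 6, 13, -35, 0, 4, -33, -26] -> [39, -1, 6, -42, -7, -3, -40, -33] -> [39, 6]
  [-20, 15, 38] -> [-27, 8, 31] -> [8, 31]
  [15, 23, 34, 41, 38, 9, -13, 9, -11, 7] -> [8, 16, 27, 34, 31, 2, -20, 2, -18, 0] -> [8, 16, 27, 34, 31]
  probe: [20, -47, -49, -12, 17, -32, 31, 29, -6, 9] -> [13, -54, -56, -19, 10, -39, 24, 22, -13, 2] -> [13, 10, 24, 22]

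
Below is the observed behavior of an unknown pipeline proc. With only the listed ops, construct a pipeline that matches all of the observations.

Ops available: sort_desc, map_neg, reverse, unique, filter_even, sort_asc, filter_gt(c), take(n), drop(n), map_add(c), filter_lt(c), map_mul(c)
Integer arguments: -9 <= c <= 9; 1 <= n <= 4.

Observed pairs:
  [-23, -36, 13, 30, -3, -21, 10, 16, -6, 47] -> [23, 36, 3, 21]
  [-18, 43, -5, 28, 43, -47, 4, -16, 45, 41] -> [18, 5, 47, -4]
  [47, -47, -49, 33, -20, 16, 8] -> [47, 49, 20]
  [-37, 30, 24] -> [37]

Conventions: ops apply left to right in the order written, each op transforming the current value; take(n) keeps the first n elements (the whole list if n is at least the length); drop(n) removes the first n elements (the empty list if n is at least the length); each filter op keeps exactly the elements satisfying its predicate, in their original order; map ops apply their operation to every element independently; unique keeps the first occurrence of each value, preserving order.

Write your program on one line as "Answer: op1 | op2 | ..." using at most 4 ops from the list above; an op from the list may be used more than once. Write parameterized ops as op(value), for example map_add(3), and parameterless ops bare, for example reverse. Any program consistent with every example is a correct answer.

filter_lt(6) | map_neg | take(4)

Check, running the answer program on each example:
  [-23, -36, 13, 30, -3, -21, 10, 16, -6, 47] -> [-23, -36, -3, -21, -6] -> [23, 36, 3, 21, 6] -> [23, 36, 3, 21]
  [-18, 43, -5, 28, 43, -47, 4, -16, 45, 41] -> [-18, -5, -47, 4, -16] -> [18, 5, 47, -4, 16] -> [18, 5, 47, -4]
  [47, -47, -49, 33, -20, 16, 8] -> [-47, -49, -20] -> [47, 49, 20] -> [47, 49, 20]
  [-37, 30, 24] -> [-37] -> [37] -> [37]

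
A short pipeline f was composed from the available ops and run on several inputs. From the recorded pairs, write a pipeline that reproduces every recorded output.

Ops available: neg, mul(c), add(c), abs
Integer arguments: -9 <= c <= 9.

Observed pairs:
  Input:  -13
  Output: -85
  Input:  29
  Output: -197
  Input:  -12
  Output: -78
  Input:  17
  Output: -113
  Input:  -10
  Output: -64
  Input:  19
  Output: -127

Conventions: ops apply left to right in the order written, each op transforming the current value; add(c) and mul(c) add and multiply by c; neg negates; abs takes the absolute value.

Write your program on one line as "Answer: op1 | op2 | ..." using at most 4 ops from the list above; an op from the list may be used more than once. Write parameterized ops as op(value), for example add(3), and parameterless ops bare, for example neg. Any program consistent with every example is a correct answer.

abs | mul(-7) | add(4) | add(2)

Check, running the answer program on each example:
  -13 -> 13 -> -91 -> -87 -> -85
  29 -> 29 -> -203 -> -199 -> -197
  -12 -> 12 -> -84 -> -80 -> -78
  17 -> 17 -> -119 -> -115 -> -113
  -10 -> 10 -> -70 -> -66 -> -64
  19 -> 19 -> -133 -> -129 -> -127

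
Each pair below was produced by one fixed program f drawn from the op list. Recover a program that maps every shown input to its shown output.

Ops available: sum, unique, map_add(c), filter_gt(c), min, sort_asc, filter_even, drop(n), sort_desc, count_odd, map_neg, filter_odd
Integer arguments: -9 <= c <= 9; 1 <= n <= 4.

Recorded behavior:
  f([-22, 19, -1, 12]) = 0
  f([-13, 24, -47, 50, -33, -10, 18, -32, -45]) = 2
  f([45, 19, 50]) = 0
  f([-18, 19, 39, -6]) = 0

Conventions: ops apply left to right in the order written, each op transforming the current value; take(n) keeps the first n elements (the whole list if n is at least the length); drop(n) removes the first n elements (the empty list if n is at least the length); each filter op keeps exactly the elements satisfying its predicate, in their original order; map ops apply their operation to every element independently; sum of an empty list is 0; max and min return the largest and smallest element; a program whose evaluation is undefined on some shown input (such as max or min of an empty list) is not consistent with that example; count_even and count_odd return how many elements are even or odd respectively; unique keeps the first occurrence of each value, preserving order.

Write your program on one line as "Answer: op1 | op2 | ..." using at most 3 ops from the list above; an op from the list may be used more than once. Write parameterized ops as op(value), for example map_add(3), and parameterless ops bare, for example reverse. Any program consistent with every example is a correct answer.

drop(3) | count_odd

Check, running the answer program on each example:
  [-22, 19, -1, 12] -> [12] -> 0
  [-13, 24, -47, 50, -33, -10, 18, -32, -45] -> [50, -33, -10, 18, -32, -45] -> 2
  [45, 19, 50] -> [] -> 0
  [-18, 19, 39, -6] -> [-6] -> 0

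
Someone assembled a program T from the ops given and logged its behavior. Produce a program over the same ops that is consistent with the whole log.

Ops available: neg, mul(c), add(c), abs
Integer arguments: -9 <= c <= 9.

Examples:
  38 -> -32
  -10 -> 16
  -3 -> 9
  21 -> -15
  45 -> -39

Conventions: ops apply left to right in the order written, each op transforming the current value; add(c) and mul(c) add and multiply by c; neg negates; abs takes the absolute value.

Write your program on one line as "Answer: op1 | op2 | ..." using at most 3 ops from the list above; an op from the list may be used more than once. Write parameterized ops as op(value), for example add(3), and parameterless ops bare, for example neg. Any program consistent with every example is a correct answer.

add(-6) | neg

Check, running the answer program on each example:
  38 -> 32 -> -32
  -10 -> -16 -> 16
  -3 -> -9 -> 9
  21 -> 15 -> -15
  45 -> 39 -> -39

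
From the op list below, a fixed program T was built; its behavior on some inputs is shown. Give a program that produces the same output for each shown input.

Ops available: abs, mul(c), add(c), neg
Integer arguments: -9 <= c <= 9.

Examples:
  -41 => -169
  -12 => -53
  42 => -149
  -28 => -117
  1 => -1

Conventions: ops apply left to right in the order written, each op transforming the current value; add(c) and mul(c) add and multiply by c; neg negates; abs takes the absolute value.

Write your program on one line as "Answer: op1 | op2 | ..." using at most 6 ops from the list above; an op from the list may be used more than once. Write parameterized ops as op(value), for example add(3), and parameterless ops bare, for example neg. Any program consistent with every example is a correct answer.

add(-3) | neg | abs | mul(-4) | add(7)

Check, running the answer program on each example:
  -41 -> -44 -> 44 -> 44 -> -176 -> -169
  -12 -> -15 -> 15 -> 15 -> -60 -> -53
  42 -> 39 -> -39 -> 39 -> -156 -> -149
  -28 -> -31 -> 31 -> 31 -> -124 -> -117
  1 -> -2 -> 2 -> 2 -> -8 -> -1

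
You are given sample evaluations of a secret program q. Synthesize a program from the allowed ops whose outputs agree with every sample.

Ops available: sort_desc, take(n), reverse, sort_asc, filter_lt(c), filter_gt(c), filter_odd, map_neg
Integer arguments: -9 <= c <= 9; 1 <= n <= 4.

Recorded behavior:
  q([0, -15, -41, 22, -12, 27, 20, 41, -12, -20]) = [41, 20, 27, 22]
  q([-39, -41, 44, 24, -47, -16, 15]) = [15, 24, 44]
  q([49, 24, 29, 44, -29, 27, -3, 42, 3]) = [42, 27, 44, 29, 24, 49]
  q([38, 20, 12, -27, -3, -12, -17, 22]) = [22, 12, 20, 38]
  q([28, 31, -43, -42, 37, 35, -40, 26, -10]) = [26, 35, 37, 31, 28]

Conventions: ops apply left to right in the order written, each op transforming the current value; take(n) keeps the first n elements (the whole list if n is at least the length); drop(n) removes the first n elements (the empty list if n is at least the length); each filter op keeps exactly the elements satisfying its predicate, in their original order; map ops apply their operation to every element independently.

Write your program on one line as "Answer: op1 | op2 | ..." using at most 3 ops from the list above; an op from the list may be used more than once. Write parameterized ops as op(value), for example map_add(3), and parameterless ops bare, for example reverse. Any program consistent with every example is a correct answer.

reverse | filter_gt(9)

Check, running the answer program on each example:
  [0, -15, -41, 22, -12, 27, 20, 41, -12, -20] -> [-20, -12, 41, 20, 27, -12, 22, -41, -15, 0] -> [41, 20, 27, 22]
  [-39, -41, 44, 24, -47, -16, 15] -> [15, -16, -47, 24, 44, -41, -39] -> [15, 24, 44]
  [49, 24, 29, 44, -29, 27, -3, 42, 3] -> [3, 42, -3, 27, -29, 44, 29, 24, 49] -> [42, 27, 44, 29, 24, 49]
  [38, 20, 12, -27, -3, -12, -17, 22] -> [22, -17, -12, -3, -27, 12, 20, 38] -> [22, 12, 20, 38]
  [28, 31, -43, -42, 37, 35, -40, 26, -10] -> [-10, 26, -40, 35, 37, -42, -43, 31, 28] -> [26, 35, 37, 31, 28]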